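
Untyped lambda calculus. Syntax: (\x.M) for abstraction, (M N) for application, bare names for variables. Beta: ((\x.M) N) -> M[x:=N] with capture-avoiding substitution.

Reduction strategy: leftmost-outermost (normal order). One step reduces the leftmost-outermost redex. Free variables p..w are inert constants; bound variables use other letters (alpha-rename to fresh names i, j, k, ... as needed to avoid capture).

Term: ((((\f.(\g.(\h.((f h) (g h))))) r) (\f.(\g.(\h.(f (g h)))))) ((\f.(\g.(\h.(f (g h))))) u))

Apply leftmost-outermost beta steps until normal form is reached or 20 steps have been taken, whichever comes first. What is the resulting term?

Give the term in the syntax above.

Answer: ((r (\g.(\h.(u (g h))))) (\g.(\h.(\i.(u ((g h) i))))))

Derivation:
Step 0: ((((\f.(\g.(\h.((f h) (g h))))) r) (\f.(\g.(\h.(f (g h)))))) ((\f.(\g.(\h.(f (g h))))) u))
Step 1: (((\g.(\h.((r h) (g h)))) (\f.(\g.(\h.(f (g h)))))) ((\f.(\g.(\h.(f (g h))))) u))
Step 2: ((\h.((r h) ((\f.(\g.(\h.(f (g h))))) h))) ((\f.(\g.(\h.(f (g h))))) u))
Step 3: ((r ((\f.(\g.(\h.(f (g h))))) u)) ((\f.(\g.(\h.(f (g h))))) ((\f.(\g.(\h.(f (g h))))) u)))
Step 4: ((r (\g.(\h.(u (g h))))) ((\f.(\g.(\h.(f (g h))))) ((\f.(\g.(\h.(f (g h))))) u)))
Step 5: ((r (\g.(\h.(u (g h))))) (\g.(\h.(((\f.(\g.(\h.(f (g h))))) u) (g h)))))
Step 6: ((r (\g.(\h.(u (g h))))) (\g.(\h.((\g.(\h.(u (g h)))) (g h)))))
Step 7: ((r (\g.(\h.(u (g h))))) (\g.(\h.(\i.(u ((g h) i))))))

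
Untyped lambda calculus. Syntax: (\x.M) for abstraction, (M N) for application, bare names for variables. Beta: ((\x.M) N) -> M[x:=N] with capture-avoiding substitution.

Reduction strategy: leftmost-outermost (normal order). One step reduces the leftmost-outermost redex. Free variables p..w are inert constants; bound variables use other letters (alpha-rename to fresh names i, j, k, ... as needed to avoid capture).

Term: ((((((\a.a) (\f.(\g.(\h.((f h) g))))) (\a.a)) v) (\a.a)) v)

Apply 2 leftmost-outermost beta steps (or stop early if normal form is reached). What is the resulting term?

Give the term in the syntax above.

Step 0: ((((((\a.a) (\f.(\g.(\h.((f h) g))))) (\a.a)) v) (\a.a)) v)
Step 1: (((((\f.(\g.(\h.((f h) g)))) (\a.a)) v) (\a.a)) v)
Step 2: ((((\g.(\h.(((\a.a) h) g))) v) (\a.a)) v)

Answer: ((((\g.(\h.(((\a.a) h) g))) v) (\a.a)) v)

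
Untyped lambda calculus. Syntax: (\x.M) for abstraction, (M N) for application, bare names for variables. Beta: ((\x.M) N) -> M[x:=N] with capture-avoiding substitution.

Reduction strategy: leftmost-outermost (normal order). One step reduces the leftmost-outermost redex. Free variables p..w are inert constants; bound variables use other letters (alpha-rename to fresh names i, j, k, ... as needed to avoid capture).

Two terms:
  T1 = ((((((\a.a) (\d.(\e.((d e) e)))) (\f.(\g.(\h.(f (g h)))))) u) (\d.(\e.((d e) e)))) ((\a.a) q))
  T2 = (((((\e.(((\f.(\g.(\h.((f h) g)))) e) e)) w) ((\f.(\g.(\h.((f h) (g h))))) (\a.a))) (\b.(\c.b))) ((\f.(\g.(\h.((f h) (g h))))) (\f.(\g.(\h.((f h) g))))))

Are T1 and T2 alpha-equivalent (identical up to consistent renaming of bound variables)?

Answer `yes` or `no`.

Answer: no

Derivation:
Term 1: ((((((\a.a) (\d.(\e.((d e) e)))) (\f.(\g.(\h.(f (g h)))))) u) (\d.(\e.((d e) e)))) ((\a.a) q))
Term 2: (((((\e.(((\f.(\g.(\h.((f h) g)))) e) e)) w) ((\f.(\g.(\h.((f h) (g h))))) (\a.a))) (\b.(\c.b))) ((\f.(\g.(\h.((f h) (g h))))) (\f.(\g.(\h.((f h) g))))))
Alpha-equivalence: compare structure up to binder renaming.
Result: False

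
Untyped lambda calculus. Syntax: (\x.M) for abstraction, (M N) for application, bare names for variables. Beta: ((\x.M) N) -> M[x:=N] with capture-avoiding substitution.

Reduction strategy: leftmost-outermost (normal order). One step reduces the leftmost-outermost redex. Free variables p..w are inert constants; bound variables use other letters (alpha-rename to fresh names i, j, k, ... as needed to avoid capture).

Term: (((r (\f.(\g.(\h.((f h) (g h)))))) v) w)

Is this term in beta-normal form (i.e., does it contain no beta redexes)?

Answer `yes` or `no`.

Term: (((r (\f.(\g.(\h.((f h) (g h)))))) v) w)
No beta redexes found.

Answer: yes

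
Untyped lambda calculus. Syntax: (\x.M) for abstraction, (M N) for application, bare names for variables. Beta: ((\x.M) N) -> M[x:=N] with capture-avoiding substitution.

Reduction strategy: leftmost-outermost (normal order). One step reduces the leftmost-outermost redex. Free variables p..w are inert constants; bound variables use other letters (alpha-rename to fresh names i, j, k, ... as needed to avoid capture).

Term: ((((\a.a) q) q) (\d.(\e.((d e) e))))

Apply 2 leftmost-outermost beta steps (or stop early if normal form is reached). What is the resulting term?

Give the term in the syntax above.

Step 0: ((((\a.a) q) q) (\d.(\e.((d e) e))))
Step 1: ((q q) (\d.(\e.((d e) e))))
Step 2: (normal form reached)

Answer: ((q q) (\d.(\e.((d e) e))))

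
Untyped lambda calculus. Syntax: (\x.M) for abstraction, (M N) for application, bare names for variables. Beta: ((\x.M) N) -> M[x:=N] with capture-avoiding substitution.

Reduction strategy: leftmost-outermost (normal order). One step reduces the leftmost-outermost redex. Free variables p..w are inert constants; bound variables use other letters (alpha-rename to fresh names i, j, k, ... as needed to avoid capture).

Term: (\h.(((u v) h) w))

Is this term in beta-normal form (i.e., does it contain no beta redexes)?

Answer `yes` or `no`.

Answer: yes

Derivation:
Term: (\h.(((u v) h) w))
No beta redexes found.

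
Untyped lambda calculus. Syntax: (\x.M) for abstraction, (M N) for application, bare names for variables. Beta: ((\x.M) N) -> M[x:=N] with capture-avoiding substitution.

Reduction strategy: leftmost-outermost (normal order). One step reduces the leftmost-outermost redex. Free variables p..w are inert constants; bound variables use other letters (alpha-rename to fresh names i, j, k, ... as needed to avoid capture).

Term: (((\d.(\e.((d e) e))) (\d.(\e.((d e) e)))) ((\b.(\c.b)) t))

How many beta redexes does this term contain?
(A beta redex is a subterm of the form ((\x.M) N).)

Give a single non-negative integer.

Term: (((\d.(\e.((d e) e))) (\d.(\e.((d e) e)))) ((\b.(\c.b)) t))
  Redex: ((\d.(\e.((d e) e))) (\d.(\e.((d e) e))))
  Redex: ((\b.(\c.b)) t)
Total redexes: 2

Answer: 2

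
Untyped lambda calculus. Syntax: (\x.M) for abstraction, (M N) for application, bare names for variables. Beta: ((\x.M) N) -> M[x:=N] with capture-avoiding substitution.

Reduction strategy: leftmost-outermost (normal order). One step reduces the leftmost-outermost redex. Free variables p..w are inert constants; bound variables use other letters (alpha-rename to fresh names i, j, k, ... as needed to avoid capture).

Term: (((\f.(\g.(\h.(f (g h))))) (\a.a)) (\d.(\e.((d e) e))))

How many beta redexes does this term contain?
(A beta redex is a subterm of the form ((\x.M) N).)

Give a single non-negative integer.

Term: (((\f.(\g.(\h.(f (g h))))) (\a.a)) (\d.(\e.((d e) e))))
  Redex: ((\f.(\g.(\h.(f (g h))))) (\a.a))
Total redexes: 1

Answer: 1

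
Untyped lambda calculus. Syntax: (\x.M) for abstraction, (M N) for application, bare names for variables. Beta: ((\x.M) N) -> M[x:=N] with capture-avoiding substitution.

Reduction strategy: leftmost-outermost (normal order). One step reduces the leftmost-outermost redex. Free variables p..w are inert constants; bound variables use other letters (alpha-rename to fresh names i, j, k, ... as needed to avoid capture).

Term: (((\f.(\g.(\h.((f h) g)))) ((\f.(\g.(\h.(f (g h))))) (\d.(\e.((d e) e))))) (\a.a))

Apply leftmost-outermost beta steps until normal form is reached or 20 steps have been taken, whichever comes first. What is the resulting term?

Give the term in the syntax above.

Answer: (\h.(\e.(((h (\a.a)) e) e)))

Derivation:
Step 0: (((\f.(\g.(\h.((f h) g)))) ((\f.(\g.(\h.(f (g h))))) (\d.(\e.((d e) e))))) (\a.a))
Step 1: ((\g.(\h.((((\f.(\g.(\h.(f (g h))))) (\d.(\e.((d e) e)))) h) g))) (\a.a))
Step 2: (\h.((((\f.(\g.(\h.(f (g h))))) (\d.(\e.((d e) e)))) h) (\a.a)))
Step 3: (\h.(((\g.(\h.((\d.(\e.((d e) e))) (g h)))) h) (\a.a)))
Step 4: (\h.((\i.((\d.(\e.((d e) e))) (h i))) (\a.a)))
Step 5: (\h.((\d.(\e.((d e) e))) (h (\a.a))))
Step 6: (\h.(\e.(((h (\a.a)) e) e)))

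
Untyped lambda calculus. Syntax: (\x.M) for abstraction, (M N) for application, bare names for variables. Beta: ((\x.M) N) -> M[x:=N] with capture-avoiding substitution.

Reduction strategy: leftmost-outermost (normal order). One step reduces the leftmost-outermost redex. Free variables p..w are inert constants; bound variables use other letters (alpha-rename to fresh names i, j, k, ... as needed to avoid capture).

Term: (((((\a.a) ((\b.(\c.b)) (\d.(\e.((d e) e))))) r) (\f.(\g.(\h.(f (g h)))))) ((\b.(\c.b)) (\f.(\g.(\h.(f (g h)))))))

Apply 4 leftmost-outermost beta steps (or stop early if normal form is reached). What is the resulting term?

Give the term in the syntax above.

Step 0: (((((\a.a) ((\b.(\c.b)) (\d.(\e.((d e) e))))) r) (\f.(\g.(\h.(f (g h)))))) ((\b.(\c.b)) (\f.(\g.(\h.(f (g h)))))))
Step 1: (((((\b.(\c.b)) (\d.(\e.((d e) e)))) r) (\f.(\g.(\h.(f (g h)))))) ((\b.(\c.b)) (\f.(\g.(\h.(f (g h)))))))
Step 2: ((((\c.(\d.(\e.((d e) e)))) r) (\f.(\g.(\h.(f (g h)))))) ((\b.(\c.b)) (\f.(\g.(\h.(f (g h)))))))
Step 3: (((\d.(\e.((d e) e))) (\f.(\g.(\h.(f (g h)))))) ((\b.(\c.b)) (\f.(\g.(\h.(f (g h)))))))
Step 4: ((\e.(((\f.(\g.(\h.(f (g h))))) e) e)) ((\b.(\c.b)) (\f.(\g.(\h.(f (g h)))))))

Answer: ((\e.(((\f.(\g.(\h.(f (g h))))) e) e)) ((\b.(\c.b)) (\f.(\g.(\h.(f (g h)))))))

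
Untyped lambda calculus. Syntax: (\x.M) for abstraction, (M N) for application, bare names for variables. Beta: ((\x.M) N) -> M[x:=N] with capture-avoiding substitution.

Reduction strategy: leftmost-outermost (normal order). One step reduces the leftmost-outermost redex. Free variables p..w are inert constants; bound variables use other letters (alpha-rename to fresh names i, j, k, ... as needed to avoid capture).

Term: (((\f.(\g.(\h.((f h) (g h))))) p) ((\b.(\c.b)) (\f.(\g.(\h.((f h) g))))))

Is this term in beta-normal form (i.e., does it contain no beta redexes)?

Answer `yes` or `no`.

Term: (((\f.(\g.(\h.((f h) (g h))))) p) ((\b.(\c.b)) (\f.(\g.(\h.((f h) g))))))
Found 2 beta redex(es).

Answer: no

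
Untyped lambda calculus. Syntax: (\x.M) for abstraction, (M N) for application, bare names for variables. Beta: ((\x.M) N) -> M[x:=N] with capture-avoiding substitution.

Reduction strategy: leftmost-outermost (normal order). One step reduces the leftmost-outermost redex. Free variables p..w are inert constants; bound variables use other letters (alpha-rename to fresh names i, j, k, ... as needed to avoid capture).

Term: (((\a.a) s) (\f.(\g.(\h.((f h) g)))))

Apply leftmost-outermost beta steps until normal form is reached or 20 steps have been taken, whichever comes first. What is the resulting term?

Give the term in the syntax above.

Answer: (s (\f.(\g.(\h.((f h) g)))))

Derivation:
Step 0: (((\a.a) s) (\f.(\g.(\h.((f h) g)))))
Step 1: (s (\f.(\g.(\h.((f h) g)))))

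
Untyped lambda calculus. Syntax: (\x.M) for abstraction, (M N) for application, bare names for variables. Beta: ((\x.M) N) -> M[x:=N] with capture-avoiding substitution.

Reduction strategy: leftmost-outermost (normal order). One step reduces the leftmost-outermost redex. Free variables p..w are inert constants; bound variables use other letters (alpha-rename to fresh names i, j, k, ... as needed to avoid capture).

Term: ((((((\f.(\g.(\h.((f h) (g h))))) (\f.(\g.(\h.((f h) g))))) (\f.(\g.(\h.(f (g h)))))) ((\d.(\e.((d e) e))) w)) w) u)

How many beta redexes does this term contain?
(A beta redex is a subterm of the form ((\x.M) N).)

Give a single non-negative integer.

Term: ((((((\f.(\g.(\h.((f h) (g h))))) (\f.(\g.(\h.((f h) g))))) (\f.(\g.(\h.(f (g h)))))) ((\d.(\e.((d e) e))) w)) w) u)
  Redex: ((\f.(\g.(\h.((f h) (g h))))) (\f.(\g.(\h.((f h) g)))))
  Redex: ((\d.(\e.((d e) e))) w)
Total redexes: 2

Answer: 2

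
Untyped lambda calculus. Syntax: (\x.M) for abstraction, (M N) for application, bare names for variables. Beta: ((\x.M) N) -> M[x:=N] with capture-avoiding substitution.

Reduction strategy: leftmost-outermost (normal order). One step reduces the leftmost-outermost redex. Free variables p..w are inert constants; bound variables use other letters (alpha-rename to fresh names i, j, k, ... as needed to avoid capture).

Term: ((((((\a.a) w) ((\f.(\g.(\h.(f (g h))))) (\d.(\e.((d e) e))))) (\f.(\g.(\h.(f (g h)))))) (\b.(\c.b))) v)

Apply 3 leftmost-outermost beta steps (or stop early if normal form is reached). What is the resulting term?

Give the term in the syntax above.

Answer: ((((w (\g.(\h.(\e.(((g h) e) e))))) (\f.(\g.(\h.(f (g h)))))) (\b.(\c.b))) v)

Derivation:
Step 0: ((((((\a.a) w) ((\f.(\g.(\h.(f (g h))))) (\d.(\e.((d e) e))))) (\f.(\g.(\h.(f (g h)))))) (\b.(\c.b))) v)
Step 1: ((((w ((\f.(\g.(\h.(f (g h))))) (\d.(\e.((d e) e))))) (\f.(\g.(\h.(f (g h)))))) (\b.(\c.b))) v)
Step 2: ((((w (\g.(\h.((\d.(\e.((d e) e))) (g h))))) (\f.(\g.(\h.(f (g h)))))) (\b.(\c.b))) v)
Step 3: ((((w (\g.(\h.(\e.(((g h) e) e))))) (\f.(\g.(\h.(f (g h)))))) (\b.(\c.b))) v)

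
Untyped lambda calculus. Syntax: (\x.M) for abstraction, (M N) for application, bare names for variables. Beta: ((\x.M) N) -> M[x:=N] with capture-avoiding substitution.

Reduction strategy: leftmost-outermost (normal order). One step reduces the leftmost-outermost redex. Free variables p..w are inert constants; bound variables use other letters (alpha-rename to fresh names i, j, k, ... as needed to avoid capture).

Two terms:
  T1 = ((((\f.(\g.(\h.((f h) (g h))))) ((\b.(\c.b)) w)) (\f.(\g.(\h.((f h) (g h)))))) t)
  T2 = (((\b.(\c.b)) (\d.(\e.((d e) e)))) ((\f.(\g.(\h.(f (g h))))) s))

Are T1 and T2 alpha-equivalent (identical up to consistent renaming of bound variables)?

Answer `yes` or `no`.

Answer: no

Derivation:
Term 1: ((((\f.(\g.(\h.((f h) (g h))))) ((\b.(\c.b)) w)) (\f.(\g.(\h.((f h) (g h)))))) t)
Term 2: (((\b.(\c.b)) (\d.(\e.((d e) e)))) ((\f.(\g.(\h.(f (g h))))) s))
Alpha-equivalence: compare structure up to binder renaming.
Result: False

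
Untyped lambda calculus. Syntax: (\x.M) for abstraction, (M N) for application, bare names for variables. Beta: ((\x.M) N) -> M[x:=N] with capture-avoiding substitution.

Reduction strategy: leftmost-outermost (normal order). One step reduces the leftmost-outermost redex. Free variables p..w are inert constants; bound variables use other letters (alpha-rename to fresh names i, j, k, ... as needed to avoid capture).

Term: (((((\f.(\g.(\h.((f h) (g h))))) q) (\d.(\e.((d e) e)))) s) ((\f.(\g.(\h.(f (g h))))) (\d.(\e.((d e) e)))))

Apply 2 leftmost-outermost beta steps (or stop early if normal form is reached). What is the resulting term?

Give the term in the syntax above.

Step 0: (((((\f.(\g.(\h.((f h) (g h))))) q) (\d.(\e.((d e) e)))) s) ((\f.(\g.(\h.(f (g h))))) (\d.(\e.((d e) e)))))
Step 1: ((((\g.(\h.((q h) (g h)))) (\d.(\e.((d e) e)))) s) ((\f.(\g.(\h.(f (g h))))) (\d.(\e.((d e) e)))))
Step 2: (((\h.((q h) ((\d.(\e.((d e) e))) h))) s) ((\f.(\g.(\h.(f (g h))))) (\d.(\e.((d e) e)))))

Answer: (((\h.((q h) ((\d.(\e.((d e) e))) h))) s) ((\f.(\g.(\h.(f (g h))))) (\d.(\e.((d e) e)))))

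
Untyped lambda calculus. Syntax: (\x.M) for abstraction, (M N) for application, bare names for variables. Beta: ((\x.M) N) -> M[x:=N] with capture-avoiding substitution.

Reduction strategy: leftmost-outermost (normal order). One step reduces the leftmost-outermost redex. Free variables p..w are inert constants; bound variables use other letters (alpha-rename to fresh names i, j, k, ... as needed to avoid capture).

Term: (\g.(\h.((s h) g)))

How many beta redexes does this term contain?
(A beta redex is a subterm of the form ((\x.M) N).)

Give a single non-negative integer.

Answer: 0

Derivation:
Term: (\g.(\h.((s h) g)))
  (no redexes)
Total redexes: 0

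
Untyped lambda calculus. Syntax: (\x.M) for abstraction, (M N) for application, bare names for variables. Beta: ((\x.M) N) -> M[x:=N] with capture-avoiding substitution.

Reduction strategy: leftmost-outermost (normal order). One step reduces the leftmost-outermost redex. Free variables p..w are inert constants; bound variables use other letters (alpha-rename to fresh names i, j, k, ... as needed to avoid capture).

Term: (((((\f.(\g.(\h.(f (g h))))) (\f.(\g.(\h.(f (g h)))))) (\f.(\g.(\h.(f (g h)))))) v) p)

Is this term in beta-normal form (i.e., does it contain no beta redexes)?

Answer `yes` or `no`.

Answer: no

Derivation:
Term: (((((\f.(\g.(\h.(f (g h))))) (\f.(\g.(\h.(f (g h)))))) (\f.(\g.(\h.(f (g h)))))) v) p)
Found 1 beta redex(es).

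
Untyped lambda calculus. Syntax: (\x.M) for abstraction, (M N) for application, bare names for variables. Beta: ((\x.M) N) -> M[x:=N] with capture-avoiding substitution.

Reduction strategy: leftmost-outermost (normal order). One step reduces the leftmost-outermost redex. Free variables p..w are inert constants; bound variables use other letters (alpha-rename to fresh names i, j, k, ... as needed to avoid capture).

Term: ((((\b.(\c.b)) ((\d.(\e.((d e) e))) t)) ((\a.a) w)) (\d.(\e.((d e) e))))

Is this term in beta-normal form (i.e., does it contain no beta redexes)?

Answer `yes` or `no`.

Term: ((((\b.(\c.b)) ((\d.(\e.((d e) e))) t)) ((\a.a) w)) (\d.(\e.((d e) e))))
Found 3 beta redex(es).

Answer: no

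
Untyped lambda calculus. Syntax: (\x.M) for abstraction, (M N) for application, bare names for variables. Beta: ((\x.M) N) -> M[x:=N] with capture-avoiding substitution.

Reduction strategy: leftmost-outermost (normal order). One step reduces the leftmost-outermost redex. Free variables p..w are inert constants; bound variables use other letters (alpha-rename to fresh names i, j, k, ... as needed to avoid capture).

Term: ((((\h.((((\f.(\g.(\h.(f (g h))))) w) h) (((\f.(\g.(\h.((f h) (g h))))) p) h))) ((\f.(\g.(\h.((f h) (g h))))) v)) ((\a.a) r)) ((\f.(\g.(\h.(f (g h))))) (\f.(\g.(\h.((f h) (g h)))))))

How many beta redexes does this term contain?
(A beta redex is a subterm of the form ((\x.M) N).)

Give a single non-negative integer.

Term: ((((\h.((((\f.(\g.(\h.(f (g h))))) w) h) (((\f.(\g.(\h.((f h) (g h))))) p) h))) ((\f.(\g.(\h.((f h) (g h))))) v)) ((\a.a) r)) ((\f.(\g.(\h.(f (g h))))) (\f.(\g.(\h.((f h) (g h)))))))
  Redex: ((\h.((((\f.(\g.(\h.(f (g h))))) w) h) (((\f.(\g.(\h.((f h) (g h))))) p) h))) ((\f.(\g.(\h.((f h) (g h))))) v))
  Redex: ((\f.(\g.(\h.(f (g h))))) w)
  Redex: ((\f.(\g.(\h.((f h) (g h))))) p)
  Redex: ((\f.(\g.(\h.((f h) (g h))))) v)
  Redex: ((\a.a) r)
  Redex: ((\f.(\g.(\h.(f (g h))))) (\f.(\g.(\h.((f h) (g h))))))
Total redexes: 6

Answer: 6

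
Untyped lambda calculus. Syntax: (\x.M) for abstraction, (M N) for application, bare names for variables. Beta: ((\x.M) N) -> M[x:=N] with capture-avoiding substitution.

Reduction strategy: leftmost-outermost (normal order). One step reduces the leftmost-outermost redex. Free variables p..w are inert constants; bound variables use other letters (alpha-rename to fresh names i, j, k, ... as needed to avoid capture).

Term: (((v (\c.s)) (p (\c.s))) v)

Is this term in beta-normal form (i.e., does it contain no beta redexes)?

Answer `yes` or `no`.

Answer: yes

Derivation:
Term: (((v (\c.s)) (p (\c.s))) v)
No beta redexes found.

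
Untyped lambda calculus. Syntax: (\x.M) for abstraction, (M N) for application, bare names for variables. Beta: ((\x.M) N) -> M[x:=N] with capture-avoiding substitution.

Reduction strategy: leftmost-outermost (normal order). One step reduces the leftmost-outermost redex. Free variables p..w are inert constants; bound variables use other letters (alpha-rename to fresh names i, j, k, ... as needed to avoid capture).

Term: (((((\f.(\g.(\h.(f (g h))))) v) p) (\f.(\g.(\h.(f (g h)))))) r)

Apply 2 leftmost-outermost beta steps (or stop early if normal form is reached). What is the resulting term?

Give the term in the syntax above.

Step 0: (((((\f.(\g.(\h.(f (g h))))) v) p) (\f.(\g.(\h.(f (g h)))))) r)
Step 1: ((((\g.(\h.(v (g h)))) p) (\f.(\g.(\h.(f (g h)))))) r)
Step 2: (((\h.(v (p h))) (\f.(\g.(\h.(f (g h)))))) r)

Answer: (((\h.(v (p h))) (\f.(\g.(\h.(f (g h)))))) r)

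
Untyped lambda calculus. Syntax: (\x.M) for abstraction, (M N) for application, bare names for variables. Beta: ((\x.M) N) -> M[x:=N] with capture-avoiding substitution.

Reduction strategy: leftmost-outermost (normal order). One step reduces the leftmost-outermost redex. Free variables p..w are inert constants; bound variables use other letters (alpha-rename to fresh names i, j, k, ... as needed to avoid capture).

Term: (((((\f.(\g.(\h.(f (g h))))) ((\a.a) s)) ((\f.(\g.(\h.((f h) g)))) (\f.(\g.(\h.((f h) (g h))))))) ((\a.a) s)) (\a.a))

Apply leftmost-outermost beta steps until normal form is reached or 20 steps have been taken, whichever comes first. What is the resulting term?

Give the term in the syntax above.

Answer: ((s (\h.(\i.((h i) (s i))))) (\a.a))

Derivation:
Step 0: (((((\f.(\g.(\h.(f (g h))))) ((\a.a) s)) ((\f.(\g.(\h.((f h) g)))) (\f.(\g.(\h.((f h) (g h))))))) ((\a.a) s)) (\a.a))
Step 1: ((((\g.(\h.(((\a.a) s) (g h)))) ((\f.(\g.(\h.((f h) g)))) (\f.(\g.(\h.((f h) (g h))))))) ((\a.a) s)) (\a.a))
Step 2: (((\h.(((\a.a) s) (((\f.(\g.(\h.((f h) g)))) (\f.(\g.(\h.((f h) (g h)))))) h))) ((\a.a) s)) (\a.a))
Step 3: ((((\a.a) s) (((\f.(\g.(\h.((f h) g)))) (\f.(\g.(\h.((f h) (g h)))))) ((\a.a) s))) (\a.a))
Step 4: ((s (((\f.(\g.(\h.((f h) g)))) (\f.(\g.(\h.((f h) (g h)))))) ((\a.a) s))) (\a.a))
Step 5: ((s ((\g.(\h.(((\f.(\g.(\h.((f h) (g h))))) h) g))) ((\a.a) s))) (\a.a))
Step 6: ((s (\h.(((\f.(\g.(\h.((f h) (g h))))) h) ((\a.a) s)))) (\a.a))
Step 7: ((s (\h.((\g.(\i.((h i) (g i)))) ((\a.a) s)))) (\a.a))
Step 8: ((s (\h.(\i.((h i) (((\a.a) s) i))))) (\a.a))
Step 9: ((s (\h.(\i.((h i) (s i))))) (\a.a))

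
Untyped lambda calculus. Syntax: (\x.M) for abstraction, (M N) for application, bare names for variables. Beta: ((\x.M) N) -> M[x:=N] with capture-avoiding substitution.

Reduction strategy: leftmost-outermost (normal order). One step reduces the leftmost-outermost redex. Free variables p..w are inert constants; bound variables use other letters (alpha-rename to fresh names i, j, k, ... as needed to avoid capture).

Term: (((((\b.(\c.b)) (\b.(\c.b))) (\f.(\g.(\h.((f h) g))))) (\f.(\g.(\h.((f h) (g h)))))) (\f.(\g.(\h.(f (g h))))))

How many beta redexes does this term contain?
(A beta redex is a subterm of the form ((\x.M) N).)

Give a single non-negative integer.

Answer: 1

Derivation:
Term: (((((\b.(\c.b)) (\b.(\c.b))) (\f.(\g.(\h.((f h) g))))) (\f.(\g.(\h.((f h) (g h)))))) (\f.(\g.(\h.(f (g h))))))
  Redex: ((\b.(\c.b)) (\b.(\c.b)))
Total redexes: 1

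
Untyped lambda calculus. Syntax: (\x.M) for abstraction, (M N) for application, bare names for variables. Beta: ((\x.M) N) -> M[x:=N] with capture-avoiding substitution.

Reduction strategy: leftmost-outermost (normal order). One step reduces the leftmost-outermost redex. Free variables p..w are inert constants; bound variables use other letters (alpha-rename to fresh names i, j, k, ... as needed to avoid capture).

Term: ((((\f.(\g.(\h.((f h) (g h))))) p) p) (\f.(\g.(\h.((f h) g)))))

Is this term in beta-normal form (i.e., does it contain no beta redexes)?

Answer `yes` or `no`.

Answer: no

Derivation:
Term: ((((\f.(\g.(\h.((f h) (g h))))) p) p) (\f.(\g.(\h.((f h) g)))))
Found 1 beta redex(es).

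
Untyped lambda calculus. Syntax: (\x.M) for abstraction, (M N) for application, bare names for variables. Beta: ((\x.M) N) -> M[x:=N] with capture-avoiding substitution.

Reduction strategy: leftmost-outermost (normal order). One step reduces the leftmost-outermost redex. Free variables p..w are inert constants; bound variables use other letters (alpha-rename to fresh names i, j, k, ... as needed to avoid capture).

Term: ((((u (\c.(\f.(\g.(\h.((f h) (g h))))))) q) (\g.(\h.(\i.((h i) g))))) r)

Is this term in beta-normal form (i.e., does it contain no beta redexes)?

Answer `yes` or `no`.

Term: ((((u (\c.(\f.(\g.(\h.((f h) (g h))))))) q) (\g.(\h.(\i.((h i) g))))) r)
No beta redexes found.

Answer: yes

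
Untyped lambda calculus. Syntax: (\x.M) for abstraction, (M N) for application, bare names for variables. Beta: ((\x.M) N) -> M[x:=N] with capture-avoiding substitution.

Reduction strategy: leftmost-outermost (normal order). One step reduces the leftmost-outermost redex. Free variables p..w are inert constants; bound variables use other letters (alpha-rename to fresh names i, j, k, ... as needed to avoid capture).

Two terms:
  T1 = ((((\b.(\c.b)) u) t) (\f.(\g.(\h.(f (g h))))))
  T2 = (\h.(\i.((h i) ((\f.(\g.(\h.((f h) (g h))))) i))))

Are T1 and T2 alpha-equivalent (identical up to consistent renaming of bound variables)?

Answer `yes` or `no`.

Answer: no

Derivation:
Term 1: ((((\b.(\c.b)) u) t) (\f.(\g.(\h.(f (g h))))))
Term 2: (\h.(\i.((h i) ((\f.(\g.(\h.((f h) (g h))))) i))))
Alpha-equivalence: compare structure up to binder renaming.
Result: False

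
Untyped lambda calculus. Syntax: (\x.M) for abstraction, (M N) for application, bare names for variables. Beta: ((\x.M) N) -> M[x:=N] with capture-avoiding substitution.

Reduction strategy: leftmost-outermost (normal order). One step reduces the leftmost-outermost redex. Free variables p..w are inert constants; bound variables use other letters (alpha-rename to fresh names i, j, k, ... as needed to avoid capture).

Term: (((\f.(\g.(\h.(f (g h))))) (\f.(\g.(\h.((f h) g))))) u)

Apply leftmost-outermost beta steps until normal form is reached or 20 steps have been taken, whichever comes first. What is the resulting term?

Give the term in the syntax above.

Step 0: (((\f.(\g.(\h.(f (g h))))) (\f.(\g.(\h.((f h) g))))) u)
Step 1: ((\g.(\h.((\f.(\g.(\h.((f h) g)))) (g h)))) u)
Step 2: (\h.((\f.(\g.(\h.((f h) g)))) (u h)))
Step 3: (\h.(\g.(\i.(((u h) i) g))))

Answer: (\h.(\g.(\i.(((u h) i) g))))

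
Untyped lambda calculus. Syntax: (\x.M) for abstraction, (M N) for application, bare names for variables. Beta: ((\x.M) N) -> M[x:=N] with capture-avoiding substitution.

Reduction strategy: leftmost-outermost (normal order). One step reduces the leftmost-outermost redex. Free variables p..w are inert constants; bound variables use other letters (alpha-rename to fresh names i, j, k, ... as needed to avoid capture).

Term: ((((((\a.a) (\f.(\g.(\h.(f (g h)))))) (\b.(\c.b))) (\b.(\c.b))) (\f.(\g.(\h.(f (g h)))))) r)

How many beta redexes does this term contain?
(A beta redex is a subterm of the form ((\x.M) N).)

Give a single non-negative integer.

Answer: 1

Derivation:
Term: ((((((\a.a) (\f.(\g.(\h.(f (g h)))))) (\b.(\c.b))) (\b.(\c.b))) (\f.(\g.(\h.(f (g h)))))) r)
  Redex: ((\a.a) (\f.(\g.(\h.(f (g h))))))
Total redexes: 1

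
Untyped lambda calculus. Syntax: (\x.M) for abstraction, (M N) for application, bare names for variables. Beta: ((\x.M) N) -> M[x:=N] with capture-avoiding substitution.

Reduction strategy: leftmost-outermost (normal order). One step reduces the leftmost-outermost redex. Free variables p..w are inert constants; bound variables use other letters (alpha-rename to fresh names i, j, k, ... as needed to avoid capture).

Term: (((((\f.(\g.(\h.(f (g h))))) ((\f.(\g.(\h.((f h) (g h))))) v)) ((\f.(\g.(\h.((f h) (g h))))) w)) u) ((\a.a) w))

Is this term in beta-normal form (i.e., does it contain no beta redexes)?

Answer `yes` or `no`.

Term: (((((\f.(\g.(\h.(f (g h))))) ((\f.(\g.(\h.((f h) (g h))))) v)) ((\f.(\g.(\h.((f h) (g h))))) w)) u) ((\a.a) w))
Found 4 beta redex(es).

Answer: no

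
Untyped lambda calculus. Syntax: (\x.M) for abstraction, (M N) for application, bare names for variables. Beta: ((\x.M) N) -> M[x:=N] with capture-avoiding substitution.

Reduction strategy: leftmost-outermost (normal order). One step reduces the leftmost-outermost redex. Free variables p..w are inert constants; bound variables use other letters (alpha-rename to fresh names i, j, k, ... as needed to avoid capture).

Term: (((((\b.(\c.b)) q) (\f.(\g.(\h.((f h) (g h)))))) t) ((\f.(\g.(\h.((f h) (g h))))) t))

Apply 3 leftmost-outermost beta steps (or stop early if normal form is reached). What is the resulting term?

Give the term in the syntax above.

Answer: ((q t) (\g.(\h.((t h) (g h)))))

Derivation:
Step 0: (((((\b.(\c.b)) q) (\f.(\g.(\h.((f h) (g h)))))) t) ((\f.(\g.(\h.((f h) (g h))))) t))
Step 1: ((((\c.q) (\f.(\g.(\h.((f h) (g h)))))) t) ((\f.(\g.(\h.((f h) (g h))))) t))
Step 2: ((q t) ((\f.(\g.(\h.((f h) (g h))))) t))
Step 3: ((q t) (\g.(\h.((t h) (g h)))))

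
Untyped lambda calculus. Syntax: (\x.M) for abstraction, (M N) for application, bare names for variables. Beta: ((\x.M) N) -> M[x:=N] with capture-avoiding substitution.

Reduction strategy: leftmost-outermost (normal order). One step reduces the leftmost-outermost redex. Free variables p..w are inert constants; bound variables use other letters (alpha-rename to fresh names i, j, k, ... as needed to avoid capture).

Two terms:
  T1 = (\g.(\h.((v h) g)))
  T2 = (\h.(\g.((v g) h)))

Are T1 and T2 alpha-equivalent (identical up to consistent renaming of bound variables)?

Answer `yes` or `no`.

Term 1: (\g.(\h.((v h) g)))
Term 2: (\h.(\g.((v g) h)))
Alpha-equivalence: compare structure up to binder renaming.
Result: True

Answer: yes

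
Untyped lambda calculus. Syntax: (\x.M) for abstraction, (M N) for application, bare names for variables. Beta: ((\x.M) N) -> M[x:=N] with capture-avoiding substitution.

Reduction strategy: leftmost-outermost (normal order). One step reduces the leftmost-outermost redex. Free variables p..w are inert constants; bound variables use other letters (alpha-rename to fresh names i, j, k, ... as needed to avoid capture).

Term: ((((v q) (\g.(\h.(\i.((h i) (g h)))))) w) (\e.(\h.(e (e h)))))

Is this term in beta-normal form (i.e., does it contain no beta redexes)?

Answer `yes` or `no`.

Answer: yes

Derivation:
Term: ((((v q) (\g.(\h.(\i.((h i) (g h)))))) w) (\e.(\h.(e (e h)))))
No beta redexes found.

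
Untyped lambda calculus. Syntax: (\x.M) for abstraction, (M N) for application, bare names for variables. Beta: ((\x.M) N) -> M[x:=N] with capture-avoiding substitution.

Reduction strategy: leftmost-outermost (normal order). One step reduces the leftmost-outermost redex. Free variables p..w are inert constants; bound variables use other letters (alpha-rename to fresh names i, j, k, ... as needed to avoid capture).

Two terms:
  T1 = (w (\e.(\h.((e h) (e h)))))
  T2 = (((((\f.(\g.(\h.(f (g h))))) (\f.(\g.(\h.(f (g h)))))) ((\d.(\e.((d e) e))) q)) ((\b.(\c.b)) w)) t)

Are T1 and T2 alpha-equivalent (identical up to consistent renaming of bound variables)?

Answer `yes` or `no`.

Term 1: (w (\e.(\h.((e h) (e h)))))
Term 2: (((((\f.(\g.(\h.(f (g h))))) (\f.(\g.(\h.(f (g h)))))) ((\d.(\e.((d e) e))) q)) ((\b.(\c.b)) w)) t)
Alpha-equivalence: compare structure up to binder renaming.
Result: False

Answer: no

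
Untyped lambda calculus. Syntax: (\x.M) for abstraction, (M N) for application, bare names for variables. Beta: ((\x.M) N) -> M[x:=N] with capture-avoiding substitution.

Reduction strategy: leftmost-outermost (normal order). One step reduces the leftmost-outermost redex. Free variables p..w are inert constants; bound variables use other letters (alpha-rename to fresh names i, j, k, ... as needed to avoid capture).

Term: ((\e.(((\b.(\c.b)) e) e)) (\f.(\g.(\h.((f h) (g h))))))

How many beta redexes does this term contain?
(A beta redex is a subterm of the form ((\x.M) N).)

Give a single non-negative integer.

Term: ((\e.(((\b.(\c.b)) e) e)) (\f.(\g.(\h.((f h) (g h))))))
  Redex: ((\e.(((\b.(\c.b)) e) e)) (\f.(\g.(\h.((f h) (g h))))))
  Redex: ((\b.(\c.b)) e)
Total redexes: 2

Answer: 2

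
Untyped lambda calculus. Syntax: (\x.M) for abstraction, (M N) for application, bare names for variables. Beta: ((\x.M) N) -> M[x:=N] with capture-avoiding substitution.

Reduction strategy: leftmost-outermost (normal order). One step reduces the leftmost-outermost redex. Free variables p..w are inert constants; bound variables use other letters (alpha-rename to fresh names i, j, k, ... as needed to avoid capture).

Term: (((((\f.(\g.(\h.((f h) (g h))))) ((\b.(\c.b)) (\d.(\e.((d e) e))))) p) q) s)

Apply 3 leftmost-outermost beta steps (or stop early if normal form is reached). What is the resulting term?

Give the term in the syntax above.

Step 0: (((((\f.(\g.(\h.((f h) (g h))))) ((\b.(\c.b)) (\d.(\e.((d e) e))))) p) q) s)
Step 1: ((((\g.(\h.((((\b.(\c.b)) (\d.(\e.((d e) e)))) h) (g h)))) p) q) s)
Step 2: (((\h.((((\b.(\c.b)) (\d.(\e.((d e) e)))) h) (p h))) q) s)
Step 3: (((((\b.(\c.b)) (\d.(\e.((d e) e)))) q) (p q)) s)

Answer: (((((\b.(\c.b)) (\d.(\e.((d e) e)))) q) (p q)) s)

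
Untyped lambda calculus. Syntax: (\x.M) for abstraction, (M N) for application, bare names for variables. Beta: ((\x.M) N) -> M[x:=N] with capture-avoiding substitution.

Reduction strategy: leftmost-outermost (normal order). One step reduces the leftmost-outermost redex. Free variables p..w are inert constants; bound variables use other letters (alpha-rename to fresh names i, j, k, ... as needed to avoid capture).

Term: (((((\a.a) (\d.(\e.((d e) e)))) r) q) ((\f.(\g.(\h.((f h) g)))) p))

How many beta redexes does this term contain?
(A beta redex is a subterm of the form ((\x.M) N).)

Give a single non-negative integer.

Answer: 2

Derivation:
Term: (((((\a.a) (\d.(\e.((d e) e)))) r) q) ((\f.(\g.(\h.((f h) g)))) p))
  Redex: ((\a.a) (\d.(\e.((d e) e))))
  Redex: ((\f.(\g.(\h.((f h) g)))) p)
Total redexes: 2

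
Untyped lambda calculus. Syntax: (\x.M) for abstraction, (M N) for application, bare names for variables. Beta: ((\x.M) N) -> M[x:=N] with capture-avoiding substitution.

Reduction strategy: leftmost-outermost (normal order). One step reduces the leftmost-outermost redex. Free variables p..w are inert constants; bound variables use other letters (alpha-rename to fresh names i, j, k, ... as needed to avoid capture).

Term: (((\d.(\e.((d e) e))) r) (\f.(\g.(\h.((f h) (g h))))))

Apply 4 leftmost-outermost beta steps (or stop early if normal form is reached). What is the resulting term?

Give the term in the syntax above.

Step 0: (((\d.(\e.((d e) e))) r) (\f.(\g.(\h.((f h) (g h))))))
Step 1: ((\e.((r e) e)) (\f.(\g.(\h.((f h) (g h))))))
Step 2: ((r (\f.(\g.(\h.((f h) (g h)))))) (\f.(\g.(\h.((f h) (g h))))))
Step 3: (normal form reached)

Answer: ((r (\f.(\g.(\h.((f h) (g h)))))) (\f.(\g.(\h.((f h) (g h))))))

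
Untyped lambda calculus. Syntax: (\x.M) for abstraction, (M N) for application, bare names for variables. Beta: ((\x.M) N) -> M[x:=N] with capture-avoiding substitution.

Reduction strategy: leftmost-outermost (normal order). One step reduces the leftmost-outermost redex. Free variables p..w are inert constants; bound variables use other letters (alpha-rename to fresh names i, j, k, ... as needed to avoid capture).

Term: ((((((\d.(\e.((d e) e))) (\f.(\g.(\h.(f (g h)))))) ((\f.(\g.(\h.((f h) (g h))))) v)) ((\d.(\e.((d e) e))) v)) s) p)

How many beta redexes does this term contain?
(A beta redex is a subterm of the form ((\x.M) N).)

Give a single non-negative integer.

Answer: 3

Derivation:
Term: ((((((\d.(\e.((d e) e))) (\f.(\g.(\h.(f (g h)))))) ((\f.(\g.(\h.((f h) (g h))))) v)) ((\d.(\e.((d e) e))) v)) s) p)
  Redex: ((\d.(\e.((d e) e))) (\f.(\g.(\h.(f (g h))))))
  Redex: ((\f.(\g.(\h.((f h) (g h))))) v)
  Redex: ((\d.(\e.((d e) e))) v)
Total redexes: 3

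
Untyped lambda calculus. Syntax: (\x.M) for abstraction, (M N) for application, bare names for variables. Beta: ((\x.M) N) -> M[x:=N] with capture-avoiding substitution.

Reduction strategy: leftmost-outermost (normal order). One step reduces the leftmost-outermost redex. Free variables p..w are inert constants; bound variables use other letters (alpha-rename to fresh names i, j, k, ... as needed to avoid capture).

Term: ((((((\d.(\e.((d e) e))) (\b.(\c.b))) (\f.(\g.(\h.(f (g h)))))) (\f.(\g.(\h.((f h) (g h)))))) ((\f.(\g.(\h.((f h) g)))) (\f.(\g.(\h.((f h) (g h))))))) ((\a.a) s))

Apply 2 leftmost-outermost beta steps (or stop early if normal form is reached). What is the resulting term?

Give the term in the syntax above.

Step 0: ((((((\d.(\e.((d e) e))) (\b.(\c.b))) (\f.(\g.(\h.(f (g h)))))) (\f.(\g.(\h.((f h) (g h)))))) ((\f.(\g.(\h.((f h) g)))) (\f.(\g.(\h.((f h) (g h))))))) ((\a.a) s))
Step 1: (((((\e.(((\b.(\c.b)) e) e)) (\f.(\g.(\h.(f (g h)))))) (\f.(\g.(\h.((f h) (g h)))))) ((\f.(\g.(\h.((f h) g)))) (\f.(\g.(\h.((f h) (g h))))))) ((\a.a) s))
Step 2: ((((((\b.(\c.b)) (\f.(\g.(\h.(f (g h)))))) (\f.(\g.(\h.(f (g h)))))) (\f.(\g.(\h.((f h) (g h)))))) ((\f.(\g.(\h.((f h) g)))) (\f.(\g.(\h.((f h) (g h))))))) ((\a.a) s))

Answer: ((((((\b.(\c.b)) (\f.(\g.(\h.(f (g h)))))) (\f.(\g.(\h.(f (g h)))))) (\f.(\g.(\h.((f h) (g h)))))) ((\f.(\g.(\h.((f h) g)))) (\f.(\g.(\h.((f h) (g h))))))) ((\a.a) s))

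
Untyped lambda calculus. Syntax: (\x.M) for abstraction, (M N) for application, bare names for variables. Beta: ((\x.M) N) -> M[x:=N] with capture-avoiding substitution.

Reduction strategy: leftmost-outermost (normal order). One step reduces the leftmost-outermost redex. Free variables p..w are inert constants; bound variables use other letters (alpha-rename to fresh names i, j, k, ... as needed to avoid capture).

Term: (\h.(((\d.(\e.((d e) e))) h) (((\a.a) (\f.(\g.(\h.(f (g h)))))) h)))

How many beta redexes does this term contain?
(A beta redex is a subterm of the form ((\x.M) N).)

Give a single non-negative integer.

Answer: 2

Derivation:
Term: (\h.(((\d.(\e.((d e) e))) h) (((\a.a) (\f.(\g.(\h.(f (g h)))))) h)))
  Redex: ((\d.(\e.((d e) e))) h)
  Redex: ((\a.a) (\f.(\g.(\h.(f (g h))))))
Total redexes: 2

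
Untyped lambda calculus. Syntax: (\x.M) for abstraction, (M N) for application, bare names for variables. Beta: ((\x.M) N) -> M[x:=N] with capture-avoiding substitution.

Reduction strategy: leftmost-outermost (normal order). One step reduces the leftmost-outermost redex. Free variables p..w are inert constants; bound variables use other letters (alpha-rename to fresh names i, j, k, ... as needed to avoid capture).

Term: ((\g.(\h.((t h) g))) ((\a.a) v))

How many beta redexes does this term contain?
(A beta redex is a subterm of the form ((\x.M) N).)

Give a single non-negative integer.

Term: ((\g.(\h.((t h) g))) ((\a.a) v))
  Redex: ((\g.(\h.((t h) g))) ((\a.a) v))
  Redex: ((\a.a) v)
Total redexes: 2

Answer: 2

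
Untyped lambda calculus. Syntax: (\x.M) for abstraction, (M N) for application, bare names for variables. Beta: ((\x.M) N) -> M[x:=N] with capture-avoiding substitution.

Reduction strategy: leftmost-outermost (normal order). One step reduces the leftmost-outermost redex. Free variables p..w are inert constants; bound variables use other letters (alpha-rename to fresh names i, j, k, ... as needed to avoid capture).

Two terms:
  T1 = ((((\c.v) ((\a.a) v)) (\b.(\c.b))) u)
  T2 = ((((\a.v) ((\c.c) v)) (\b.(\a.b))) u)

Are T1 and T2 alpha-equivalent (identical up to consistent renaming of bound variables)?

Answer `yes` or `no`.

Answer: yes

Derivation:
Term 1: ((((\c.v) ((\a.a) v)) (\b.(\c.b))) u)
Term 2: ((((\a.v) ((\c.c) v)) (\b.(\a.b))) u)
Alpha-equivalence: compare structure up to binder renaming.
Result: True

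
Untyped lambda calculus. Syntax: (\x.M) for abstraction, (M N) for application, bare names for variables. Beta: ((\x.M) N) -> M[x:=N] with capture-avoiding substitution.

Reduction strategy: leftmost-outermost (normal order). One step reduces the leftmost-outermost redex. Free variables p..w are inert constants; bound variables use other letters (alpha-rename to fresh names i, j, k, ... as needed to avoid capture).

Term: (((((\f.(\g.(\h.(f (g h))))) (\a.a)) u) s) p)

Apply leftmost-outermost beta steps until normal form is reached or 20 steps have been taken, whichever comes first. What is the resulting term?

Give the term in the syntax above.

Answer: ((u s) p)

Derivation:
Step 0: (((((\f.(\g.(\h.(f (g h))))) (\a.a)) u) s) p)
Step 1: ((((\g.(\h.((\a.a) (g h)))) u) s) p)
Step 2: (((\h.((\a.a) (u h))) s) p)
Step 3: (((\a.a) (u s)) p)
Step 4: ((u s) p)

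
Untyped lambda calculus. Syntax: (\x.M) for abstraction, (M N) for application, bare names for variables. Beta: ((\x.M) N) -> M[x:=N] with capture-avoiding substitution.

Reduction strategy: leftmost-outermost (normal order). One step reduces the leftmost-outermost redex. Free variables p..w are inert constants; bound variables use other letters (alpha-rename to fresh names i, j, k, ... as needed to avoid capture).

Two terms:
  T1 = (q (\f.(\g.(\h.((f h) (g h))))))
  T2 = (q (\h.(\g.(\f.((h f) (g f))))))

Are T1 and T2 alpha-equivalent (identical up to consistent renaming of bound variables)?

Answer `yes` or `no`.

Term 1: (q (\f.(\g.(\h.((f h) (g h))))))
Term 2: (q (\h.(\g.(\f.((h f) (g f))))))
Alpha-equivalence: compare structure up to binder renaming.
Result: True

Answer: yes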